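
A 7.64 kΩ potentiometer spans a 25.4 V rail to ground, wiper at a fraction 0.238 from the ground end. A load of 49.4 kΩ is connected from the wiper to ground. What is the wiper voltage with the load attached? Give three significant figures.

V ≈ 5.88 V

The wiper splits the pot into (1−α)R = 5.822 kΩ above and αR = 1.818 kΩ below.
Lower section ‖ load = 1.754 kΩ.
V_wiper = 25.4 × 1.754/(5.822 + 1.754) = 5.88 V.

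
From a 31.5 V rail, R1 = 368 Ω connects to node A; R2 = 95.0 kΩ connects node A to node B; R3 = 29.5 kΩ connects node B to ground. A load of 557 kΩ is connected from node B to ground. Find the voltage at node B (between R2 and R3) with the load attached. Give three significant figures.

At node B, R3 is in parallel with the load: R3‖R_L = 28020 Ω.
Below node A the resistance is R2 + (R3‖R_L) = 123000 Ω, so V_A = 31.5 × 123000/123400 = 31.41 V.
Then V_B = V_A × (R3‖R_L)/(R2 + R3‖R_L) = 31.41 × 28020/123000 = 7.15 V.

V ≈ 7.15 V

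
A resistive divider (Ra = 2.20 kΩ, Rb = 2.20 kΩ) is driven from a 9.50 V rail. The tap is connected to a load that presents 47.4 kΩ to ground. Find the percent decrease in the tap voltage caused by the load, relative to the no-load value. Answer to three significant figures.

The divider's output (Thévenin) resistance is Ra‖Rb = 1.100 kΩ.
Fractional drop under load = R_th/(R_th + R_L) = 1.100 / (1.100 + 47.4) = 0.02268.
So the output falls by 2.27 %.

2.27 %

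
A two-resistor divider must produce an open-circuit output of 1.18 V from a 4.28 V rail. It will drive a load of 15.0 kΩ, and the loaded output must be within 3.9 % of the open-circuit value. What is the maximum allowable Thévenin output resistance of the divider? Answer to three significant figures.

R_th ≤ 609 Ω

Loading drop = R_th/(R_th + R_L) ≤ 0.0390, so R_th ≤ R_L · ε/(1−ε) = 15.0 kΩ × 0.0390/0.9610 = 609 Ω.
(Any R1, R2 with R2/(R1+R2) = 0.276 and R1‖R2 ≤ 609 Ω will meet the spec.)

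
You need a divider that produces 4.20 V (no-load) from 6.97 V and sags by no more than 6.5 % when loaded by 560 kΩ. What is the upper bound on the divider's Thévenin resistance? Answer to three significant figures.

R_th ≤ 38.9 kΩ

Loading drop = R_th/(R_th + R_L) ≤ 0.0650, so R_th ≤ R_L · ε/(1−ε) = 560 kΩ × 0.0650/0.9350 = 38.9 kΩ.
(Any R1, R2 with R2/(R1+R2) = 0.603 and R1‖R2 ≤ 38.9 kΩ will meet the spec.)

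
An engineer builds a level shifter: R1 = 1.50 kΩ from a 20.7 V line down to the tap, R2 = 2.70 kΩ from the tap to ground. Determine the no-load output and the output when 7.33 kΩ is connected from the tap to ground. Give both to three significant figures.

Open-circuit: V = 20.7 × 2.70/(1.50 + 2.70) = 13.3 V.
With the load, R2 becomes R2‖R_L = 1.973 kΩ, so V = 20.7 × 1.973/3.473 = 11.8 V.

Unloaded: 13.3 V; loaded: 11.8 V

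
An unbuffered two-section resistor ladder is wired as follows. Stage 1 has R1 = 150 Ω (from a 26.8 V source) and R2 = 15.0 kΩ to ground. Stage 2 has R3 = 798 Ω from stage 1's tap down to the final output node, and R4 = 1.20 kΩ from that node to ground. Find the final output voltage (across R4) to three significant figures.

V_out ≈ 14.8 V

Stage 2 presents R3+R4 = 1998 Ω as a load on stage 1's tap.
Stage 1's lower leg becomes R2‖(R3+R4) = 1763 Ω, so V_mid = 26.8 × 1763/1913 = 24.70 V.
Stage 2 is itself unloaded: V_out = V_mid × R4/(R3+R4) = 24.70 × 1200/1998 = 14.8 V.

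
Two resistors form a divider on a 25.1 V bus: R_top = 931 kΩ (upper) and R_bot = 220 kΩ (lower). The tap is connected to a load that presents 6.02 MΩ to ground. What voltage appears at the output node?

The load sits in parallel with R_bot: R_bot‖R_L = (220 × 6020) / (220 + 6020) = 212.2 kΩ.
V_out = 25.1 × 212.2 / (931 + 212.2) = 25.1 × 212.2/1143 = 4.66 V.
(Unloaded it would have been 4.80 V.)

V_out ≈ 4.66 V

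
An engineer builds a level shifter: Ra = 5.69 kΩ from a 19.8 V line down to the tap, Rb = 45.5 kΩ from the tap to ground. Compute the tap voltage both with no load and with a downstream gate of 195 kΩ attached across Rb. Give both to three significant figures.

Open-circuit: V = 19.8 × 45.5/(5.69 + 45.5) = 17.6 V.
With the load, Rb becomes Rb‖R_L = 36.89 kΩ, so V = 19.8 × 36.89/42.58 = 17.2 V.

Unloaded: 17.6 V; loaded: 17.2 V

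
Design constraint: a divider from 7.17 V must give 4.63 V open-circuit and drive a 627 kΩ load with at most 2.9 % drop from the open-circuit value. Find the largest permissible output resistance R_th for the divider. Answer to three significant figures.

R_th ≤ 18.7 kΩ

Loading drop = R_th/(R_th + R_L) ≤ 0.0290, so R_th ≤ R_L · ε/(1−ε) = 627 kΩ × 0.0290/0.9710 = 18.7 kΩ.
(Any R1, R2 with R2/(R1+R2) = 0.646 and R1‖R2 ≤ 18.7 kΩ will meet the spec.)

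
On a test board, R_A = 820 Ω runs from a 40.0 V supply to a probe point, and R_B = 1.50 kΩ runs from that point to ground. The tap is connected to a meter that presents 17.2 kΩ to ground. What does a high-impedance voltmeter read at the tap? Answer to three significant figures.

The load sits in parallel with R_B: R_B‖R_L = (1500 × 17200) / (1500 + 17200) = 1380 Ω.
V_out = 40.0 × 1380 / (820 + 1380) = 40.0 × 1380/2200 = 25.1 V.

V_out ≈ 25.1 V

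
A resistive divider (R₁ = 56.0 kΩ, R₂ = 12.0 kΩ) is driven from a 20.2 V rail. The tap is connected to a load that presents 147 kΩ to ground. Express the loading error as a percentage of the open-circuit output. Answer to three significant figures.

The divider's output (Thévenin) resistance is R₁‖R₂ = 9.882 kΩ.
Fractional drop under load = R_th/(R_th + R_L) = 9.882 / (9.882 + 147) = 0.06299.
So the output falls by 6.30 %.

6.30 %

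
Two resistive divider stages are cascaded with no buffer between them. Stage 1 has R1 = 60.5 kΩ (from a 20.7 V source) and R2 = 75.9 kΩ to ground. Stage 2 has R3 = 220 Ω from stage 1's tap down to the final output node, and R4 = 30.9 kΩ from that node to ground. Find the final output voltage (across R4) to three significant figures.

Stage 2 presents R3+R4 = 31120 Ω as a load on stage 1's tap.
Stage 1's lower leg becomes R2‖(R3+R4) = 22070 Ω, so V_mid = 20.7 × 22070/82570 = 5.533 V.
Stage 2 is itself unloaded: V_out = V_mid × R4/(R3+R4) = 5.533 × 30900/31120 = 5.49 V.

V_out ≈ 5.49 V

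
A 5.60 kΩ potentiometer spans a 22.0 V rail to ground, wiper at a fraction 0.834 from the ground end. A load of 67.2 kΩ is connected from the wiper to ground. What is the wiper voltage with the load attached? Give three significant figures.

The wiper splits the pot into (1−α)R = 929.6 Ω above and αR = 4670 Ω below.
Lower section ‖ load = 4367 Ω.
V_wiper = 22.0 × 4367/(929.6 + 4367) = 18.1 V.

V ≈ 18.1 V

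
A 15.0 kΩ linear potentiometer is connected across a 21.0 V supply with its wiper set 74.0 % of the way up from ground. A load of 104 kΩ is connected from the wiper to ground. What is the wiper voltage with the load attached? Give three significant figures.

The wiper splits the pot into (1−α)R = 3.900 kΩ above and αR = 11.10 kΩ below.
Lower section ‖ load = 10.03 kΩ.
V_wiper = 21.0 × 10.03/(3.900 + 10.03) = 15.1 V.

V ≈ 15.1 V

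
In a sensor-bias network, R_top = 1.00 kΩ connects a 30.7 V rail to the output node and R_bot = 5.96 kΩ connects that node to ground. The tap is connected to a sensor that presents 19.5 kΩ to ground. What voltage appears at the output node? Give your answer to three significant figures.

The load sits in parallel with R_bot: R_bot‖R_L = (5.96 × 19.5) / (5.96 + 19.5) = 4.565 kΩ.
V_out = 30.7 × 4.565 / (1.00 + 4.565) = 30.7 × 4.565/5.565 = 25.2 V.

V_out ≈ 25.2 V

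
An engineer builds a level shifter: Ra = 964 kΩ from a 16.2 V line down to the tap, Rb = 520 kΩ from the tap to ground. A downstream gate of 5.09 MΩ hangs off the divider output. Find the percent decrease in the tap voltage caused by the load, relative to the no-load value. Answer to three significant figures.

6.22 %

The divider's output (Thévenin) resistance is Ra‖Rb = 337.8 kΩ.
Fractional drop under load = R_th/(R_th + R_L) = 337.8 / (337.8 + 5090) = 0.06223.
So the output falls by 6.22 %.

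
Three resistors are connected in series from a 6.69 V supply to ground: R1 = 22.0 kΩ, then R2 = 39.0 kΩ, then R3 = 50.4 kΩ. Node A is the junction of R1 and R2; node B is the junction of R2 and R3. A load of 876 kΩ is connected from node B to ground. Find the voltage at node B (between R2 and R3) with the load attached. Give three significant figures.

V ≈ 2.93 V

At node B, R3 is in parallel with the load: R3‖R_L = 47.66 kΩ.
Below node A the resistance is R2 + (R3‖R_L) = 86.66 kΩ, so V_A = 6.69 × 86.66/108.7 = 5.335 V.
Then V_B = V_A × (R3‖R_L)/(R2 + R3‖R_L) = 5.335 × 47.66/86.66 = 2.93 V.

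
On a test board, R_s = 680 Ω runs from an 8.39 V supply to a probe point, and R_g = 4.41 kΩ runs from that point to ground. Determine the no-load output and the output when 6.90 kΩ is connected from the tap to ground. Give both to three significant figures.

Unloaded: 7.27 V; loaded: 6.70 V

Open-circuit: V = 8.39 × 4410/(680 + 4410) = 7.27 V.
With the load, R_g becomes R_g‖R_L = 2690 Ω, so V = 8.39 × 2690/3370 = 6.70 V.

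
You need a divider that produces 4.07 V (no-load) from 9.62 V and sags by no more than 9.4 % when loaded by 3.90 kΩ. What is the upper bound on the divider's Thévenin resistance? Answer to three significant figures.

R_th ≤ 405 Ω

Loading drop = R_th/(R_th + R_L) ≤ 0.0940, so R_th ≤ R_L · ε/(1−ε) = 3.90 kΩ × 0.0940/0.9060 = 405 Ω.
(Any R1, R2 with R2/(R1+R2) = 0.423 and R1‖R2 ≤ 405 Ω will meet the spec.)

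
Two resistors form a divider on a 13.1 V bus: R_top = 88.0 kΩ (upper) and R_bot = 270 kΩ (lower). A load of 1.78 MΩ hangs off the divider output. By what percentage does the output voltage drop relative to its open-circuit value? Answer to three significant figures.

The divider's output (Thévenin) resistance is R_top‖R_bot = 66.37 kΩ.
Fractional drop under load = R_th/(R_th + R_L) = 66.37 / (66.37 + 1780) = 0.03595.
So the output falls by 3.59 %.

3.59 %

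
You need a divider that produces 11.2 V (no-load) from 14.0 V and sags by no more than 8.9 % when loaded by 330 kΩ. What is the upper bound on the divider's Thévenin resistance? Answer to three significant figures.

R_th ≤ 32.2 kΩ

Loading drop = R_th/(R_th + R_L) ≤ 0.0890, so R_th ≤ R_L · ε/(1−ε) = 330 kΩ × 0.0890/0.9110 = 32.2 kΩ.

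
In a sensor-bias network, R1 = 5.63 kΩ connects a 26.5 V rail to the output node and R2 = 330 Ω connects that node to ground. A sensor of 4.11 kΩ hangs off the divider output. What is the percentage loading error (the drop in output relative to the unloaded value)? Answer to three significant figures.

7.05 %

The divider's output (Thévenin) resistance is R1‖R2 = 311.7 Ω.
Fractional drop under load = R_th/(R_th + R_L) = 311.7 / (311.7 + 4110) = 0.07050.
So the output falls by 7.05 %.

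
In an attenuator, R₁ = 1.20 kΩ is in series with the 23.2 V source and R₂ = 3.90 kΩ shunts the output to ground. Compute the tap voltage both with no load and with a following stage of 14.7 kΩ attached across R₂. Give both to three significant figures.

Open-circuit: V = 23.2 × 3.90/(1.20 + 3.90) = 17.7 V.
With the load, R₂ becomes R₂‖R_L = 3.082 kΩ, so V = 23.2 × 3.082/4.282 = 16.7 V.

Unloaded: 17.7 V; loaded: 16.7 V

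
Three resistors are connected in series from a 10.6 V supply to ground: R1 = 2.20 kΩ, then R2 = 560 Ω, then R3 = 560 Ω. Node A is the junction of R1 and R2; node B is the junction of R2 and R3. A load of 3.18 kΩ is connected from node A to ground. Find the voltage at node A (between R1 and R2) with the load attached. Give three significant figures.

Below node A the series string R2+R3 = 1120 Ω sits in parallel with the 3180 Ω load: 828.3 Ω.
V_A = 10.6 × 828.3/(2200 + 828.3) = 2.90 V.

V ≈ 2.90 V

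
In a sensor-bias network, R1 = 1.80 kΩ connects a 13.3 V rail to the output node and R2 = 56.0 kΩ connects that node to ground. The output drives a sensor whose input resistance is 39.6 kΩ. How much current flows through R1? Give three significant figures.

I ≈ 0.532 mA

R2‖R_L = 23.20 kΩ, so the source sees R1 + R2‖R_L = 25.00 kΩ.
I = 13.3 V / 25.00 kΩ = 0.532 mA.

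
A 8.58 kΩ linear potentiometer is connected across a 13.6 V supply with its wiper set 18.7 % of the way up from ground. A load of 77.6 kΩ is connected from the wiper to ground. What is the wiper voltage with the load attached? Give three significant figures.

The wiper splits the pot into (1−α)R = 6.976 kΩ above and αR = 1.604 kΩ below.
Lower section ‖ load = 1.572 kΩ.
V_wiper = 13.6 × 1.572/(6.976 + 1.572) = 2.50 V.

V ≈ 2.50 V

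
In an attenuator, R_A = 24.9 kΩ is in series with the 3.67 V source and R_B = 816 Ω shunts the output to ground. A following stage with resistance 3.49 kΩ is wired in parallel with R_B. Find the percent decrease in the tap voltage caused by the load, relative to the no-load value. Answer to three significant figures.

The divider's output (Thévenin) resistance is R_A‖R_B = 790.1 Ω.
Fractional drop under load = R_th/(R_th + R_L) = 790.1 / (790.1 + 3490) = 0.1846.
So the output falls by 18.5 %.

18.5 %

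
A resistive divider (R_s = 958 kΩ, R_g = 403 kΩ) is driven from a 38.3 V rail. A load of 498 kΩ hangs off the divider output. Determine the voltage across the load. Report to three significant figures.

The load sits in parallel with R_g: R_g‖R_L = (403 × 498) / (403 + 498) = 222.7 kΩ.
V_out = 38.3 × 222.7 / (958 + 222.7) = 38.3 × 222.7/1181 = 7.23 V.

V_out ≈ 7.23 V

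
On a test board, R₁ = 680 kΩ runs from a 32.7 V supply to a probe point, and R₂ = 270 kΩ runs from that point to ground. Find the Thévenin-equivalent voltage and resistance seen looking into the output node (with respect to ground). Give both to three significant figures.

V_th = 9.29 V, R_th = 193 kΩ

V_th is the open-circuit tap voltage: 32.7 × 270/(680 + 270) = 9.29 V.
With the supply zeroed, R₁ and R₂ appear in parallel from the tap: R_th = R₁‖R₂ = (680 × 270)/950.0 = 193 kΩ.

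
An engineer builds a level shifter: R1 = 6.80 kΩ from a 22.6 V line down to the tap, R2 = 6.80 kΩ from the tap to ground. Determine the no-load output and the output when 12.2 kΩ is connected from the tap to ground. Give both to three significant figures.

Unloaded: 11.3 V; loaded: 8.84 V

Open-circuit: V = 22.6 × 6.80/(6.80 + 6.80) = 11.3 V.
With the load, R2 becomes R2‖R_L = 4.366 kΩ, so V = 22.6 × 4.366/11.17 = 8.84 V.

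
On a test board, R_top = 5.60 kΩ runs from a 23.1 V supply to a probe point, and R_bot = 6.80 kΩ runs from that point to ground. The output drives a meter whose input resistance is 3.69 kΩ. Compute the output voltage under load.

The load sits in parallel with R_bot: R_bot‖R_L = (6.80 × 3.69) / (6.80 + 3.69) = 2.392 kΩ.
V_out = 23.1 × 2.392 / (5.60 + 2.392) = 23.1 × 2.392/7.992 = 6.91 V.

V_out ≈ 6.91 V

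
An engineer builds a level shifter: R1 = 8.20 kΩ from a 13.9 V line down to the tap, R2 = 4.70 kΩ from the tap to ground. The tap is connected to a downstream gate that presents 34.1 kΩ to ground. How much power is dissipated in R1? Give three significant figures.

P ≈ 10.4 mW

Total resistance from the source is R1 + (R2‖R_L) = 12.33 kΩ, so I = 13.9/12.33 kΩ = 1.127 mA.
P = I²·R1 = (1.127 mA)² × 8.20 kΩ = 10.4 mW.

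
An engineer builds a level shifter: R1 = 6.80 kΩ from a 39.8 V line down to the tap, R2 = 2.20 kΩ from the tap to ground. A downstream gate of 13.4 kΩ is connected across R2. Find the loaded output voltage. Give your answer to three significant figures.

The load sits in parallel with R2: R2‖R_L = (2.20 × 13.4) / (2.20 + 13.4) = 1.890 kΩ.
V_out = 39.8 × 1.890 / (6.80 + 1.890) = 39.8 × 1.890/8.690 = 8.66 V.
(Unloaded it would have been 9.73 V.)

V_out ≈ 8.66 V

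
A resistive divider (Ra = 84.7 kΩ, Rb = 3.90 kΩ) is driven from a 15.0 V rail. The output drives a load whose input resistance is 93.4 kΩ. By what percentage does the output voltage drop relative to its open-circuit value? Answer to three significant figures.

The divider's output (Thévenin) resistance is Ra‖Rb = 3.728 kΩ.
Fractional drop under load = R_th/(R_th + R_L) = 3.728 / (3.728 + 93.4) = 0.03839.
So the output falls by 3.84 %.

3.84 %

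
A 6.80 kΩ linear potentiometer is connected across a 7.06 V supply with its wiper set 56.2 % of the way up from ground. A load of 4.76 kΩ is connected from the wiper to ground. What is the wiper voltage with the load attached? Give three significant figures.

V ≈ 2.94 V

The wiper splits the pot into (1−α)R = 2.978 kΩ above and αR = 3.822 kΩ below.
Lower section ‖ load = 2.120 kΩ.
V_wiper = 7.06 × 2.120/(2.978 + 2.120) = 2.94 V.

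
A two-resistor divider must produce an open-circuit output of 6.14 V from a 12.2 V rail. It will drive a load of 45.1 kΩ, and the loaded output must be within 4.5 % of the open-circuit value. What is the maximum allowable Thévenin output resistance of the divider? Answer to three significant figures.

Loading drop = R_th/(R_th + R_L) ≤ 0.0450, so R_th ≤ R_L · ε/(1−ε) = 45.1 kΩ × 0.0450/0.9550 = 2.13 kΩ.
(Any R1, R2 with R2/(R1+R2) = 0.503 and R1‖R2 ≤ 2.13 kΩ will meet the spec.)

R_th ≤ 2.13 kΩ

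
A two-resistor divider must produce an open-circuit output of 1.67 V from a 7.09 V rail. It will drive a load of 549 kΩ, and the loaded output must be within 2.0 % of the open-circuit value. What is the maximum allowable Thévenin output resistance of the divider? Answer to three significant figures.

R_th ≤ 11.2 kΩ

Loading drop = R_th/(R_th + R_L) ≤ 0.0200, so R_th ≤ R_L · ε/(1−ε) = 549 kΩ × 0.0200/0.9800 = 11.2 kΩ.
(Any R1, R2 with R2/(R1+R2) = 0.236 and R1‖R2 ≤ 11.2 kΩ will meet the spec.)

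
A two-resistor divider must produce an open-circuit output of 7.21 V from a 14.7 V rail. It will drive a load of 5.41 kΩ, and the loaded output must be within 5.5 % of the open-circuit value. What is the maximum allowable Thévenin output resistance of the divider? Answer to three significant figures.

R_th ≤ 315 Ω

Loading drop = R_th/(R_th + R_L) ≤ 0.0550, so R_th ≤ R_L · ε/(1−ε) = 5.41 kΩ × 0.0550/0.9450 = 315 Ω.
(Any R1, R2 with R2/(R1+R2) = 0.490 and R1‖R2 ≤ 315 Ω will meet the spec.)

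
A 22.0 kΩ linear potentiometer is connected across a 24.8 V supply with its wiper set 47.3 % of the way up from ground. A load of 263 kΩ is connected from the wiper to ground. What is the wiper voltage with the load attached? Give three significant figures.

The wiper splits the pot into (1−α)R = 11.59 kΩ above and αR = 10.41 kΩ below.
Lower section ‖ load = 10.01 kΩ.
V_wiper = 24.8 × 10.01/(11.59 + 10.01) = 11.5 V.

V ≈ 11.5 V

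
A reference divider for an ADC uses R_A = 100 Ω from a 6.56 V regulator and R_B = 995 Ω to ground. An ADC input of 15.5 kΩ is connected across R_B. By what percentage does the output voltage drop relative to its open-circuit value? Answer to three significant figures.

0.583 %

The divider's output (Thévenin) resistance is R_A‖R_B = 90.87 Ω.
Fractional drop under load = R_th/(R_th + R_L) = 90.87 / (90.87 + 15500) = 0.005828.
So the output falls by 0.583 %.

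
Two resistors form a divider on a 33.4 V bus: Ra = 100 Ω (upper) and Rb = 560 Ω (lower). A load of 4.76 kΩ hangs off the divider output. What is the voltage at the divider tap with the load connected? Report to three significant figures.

The load sits in parallel with Rb: Rb‖R_L = (560 × 4760) / (560 + 4760) = 501.1 Ω.
V_out = 33.4 × 501.1 / (100 + 501.1) = 33.4 × 501.1/601.1 = 27.8 V.

V_out ≈ 27.8 V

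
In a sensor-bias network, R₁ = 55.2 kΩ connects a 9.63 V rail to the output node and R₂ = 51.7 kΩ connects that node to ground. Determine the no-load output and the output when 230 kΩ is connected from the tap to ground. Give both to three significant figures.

Open-circuit: V = 9.63 × 51.7/(55.2 + 51.7) = 4.66 V.
With the load, R₂ becomes R₂‖R_L = 42.21 kΩ, so V = 9.63 × 42.21/97.41 = 4.17 V.

Unloaded: 4.66 V; loaded: 4.17 V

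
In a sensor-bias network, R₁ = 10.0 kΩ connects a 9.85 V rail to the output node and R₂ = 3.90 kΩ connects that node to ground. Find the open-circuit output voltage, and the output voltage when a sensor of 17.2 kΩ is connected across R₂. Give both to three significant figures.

Open-circuit: V = 9.85 × 3.90/(10.0 + 3.90) = 2.76 V.
With the load, R₂ becomes R₂‖R_L = 3.179 kΩ, so V = 9.85 × 3.179/13.18 = 2.38 V.

Unloaded: 2.76 V; loaded: 2.38 V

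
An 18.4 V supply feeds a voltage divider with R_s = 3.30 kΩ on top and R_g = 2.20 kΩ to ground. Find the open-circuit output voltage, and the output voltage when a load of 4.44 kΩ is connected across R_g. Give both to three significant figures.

Open-circuit: V = 18.4 × 2.20/(3.30 + 2.20) = 7.36 V.
With the load, R_g becomes R_g‖R_L = 1.471 kΩ, so V = 18.4 × 1.471/4.771 = 5.67 V.

Unloaded: 7.36 V; loaded: 5.67 V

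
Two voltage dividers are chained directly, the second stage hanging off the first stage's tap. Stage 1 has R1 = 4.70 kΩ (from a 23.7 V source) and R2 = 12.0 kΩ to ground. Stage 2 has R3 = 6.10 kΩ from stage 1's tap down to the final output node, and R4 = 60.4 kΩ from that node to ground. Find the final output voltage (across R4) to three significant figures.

V_out ≈ 14.7 V

Stage 2 presents R3+R4 = 66.50 kΩ as a load on stage 1's tap.
Stage 1's lower leg becomes R2‖(R3+R4) = 10.17 kΩ, so V_mid = 23.7 × 10.17/14.87 = 16.21 V.
Stage 2 is itself unloaded: V_out = V_mid × R4/(R3+R4) = 16.21 × 60.4/66.50 = 14.7 V.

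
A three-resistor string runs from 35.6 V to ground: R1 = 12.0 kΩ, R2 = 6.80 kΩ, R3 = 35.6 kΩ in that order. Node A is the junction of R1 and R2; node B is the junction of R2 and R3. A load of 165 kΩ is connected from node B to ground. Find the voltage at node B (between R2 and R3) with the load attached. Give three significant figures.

At node B, R3 is in parallel with the load: R3‖R_L = 29.28 kΩ.
Below node A the resistance is R2 + (R3‖R_L) = 36.08 kΩ, so V_A = 35.6 × 36.08/48.08 = 26.72 V.
Then V_B = V_A × (R3‖R_L)/(R2 + R3‖R_L) = 26.72 × 29.28/36.08 = 21.7 V.

V ≈ 21.7 V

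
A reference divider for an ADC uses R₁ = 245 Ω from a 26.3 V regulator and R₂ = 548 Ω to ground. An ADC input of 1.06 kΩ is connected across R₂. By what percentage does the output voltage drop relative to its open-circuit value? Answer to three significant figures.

13.8 %

Unloaded V = 26.3 × 548/793.0 = 18.175 V.
Loaded: R₂‖R_L = 361.2 Ω, giving V = 26.3 × 361.2/606.2 = 15.671 V.
Drop = (18.175 − 15.671) / 18.175 = 13.8 %.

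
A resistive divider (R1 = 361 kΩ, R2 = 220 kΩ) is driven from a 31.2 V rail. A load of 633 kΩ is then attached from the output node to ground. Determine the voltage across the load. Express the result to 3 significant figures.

V_out ≈ 9.72 V

The load sits in parallel with R2: R2‖R_L = (220 × 633) / (220 + 633) = 163.3 kΩ.
V_out = 31.2 × 163.3 / (361 + 163.3) = 31.2 × 163.3/524.3 = 9.72 V.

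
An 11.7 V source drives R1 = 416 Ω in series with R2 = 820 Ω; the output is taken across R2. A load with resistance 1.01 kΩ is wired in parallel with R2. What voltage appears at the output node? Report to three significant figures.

V_out ≈ 6.10 V

The load sits in parallel with R2: R2‖R_L = (820 × 1010) / (820 + 1010) = 452.6 Ω.
V_out = 11.7 × 452.6 / (416 + 452.6) = 11.7 × 452.6/868.6 = 6.10 V.
(Unloaded it would have been 7.76 V.)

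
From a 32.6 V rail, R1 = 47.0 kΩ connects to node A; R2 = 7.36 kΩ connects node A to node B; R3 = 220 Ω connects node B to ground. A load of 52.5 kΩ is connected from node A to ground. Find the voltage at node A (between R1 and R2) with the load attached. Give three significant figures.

Below node A the series string R2+R3 = 7580 Ω sits in parallel with the 52500 Ω load: 6624 Ω.
V_A = 32.6 × 6624/(47000 + 6624) = 4.03 V.

V ≈ 4.03 V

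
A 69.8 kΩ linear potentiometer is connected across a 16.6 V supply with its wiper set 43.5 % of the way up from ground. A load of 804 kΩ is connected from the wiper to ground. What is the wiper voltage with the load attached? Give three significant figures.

V ≈ 7.07 V

The wiper splits the pot into (1−α)R = 39.44 kΩ above and αR = 30.36 kΩ below.
Lower section ‖ load = 29.26 kΩ.
V_wiper = 16.6 × 29.26/(39.44 + 29.26) = 7.07 V.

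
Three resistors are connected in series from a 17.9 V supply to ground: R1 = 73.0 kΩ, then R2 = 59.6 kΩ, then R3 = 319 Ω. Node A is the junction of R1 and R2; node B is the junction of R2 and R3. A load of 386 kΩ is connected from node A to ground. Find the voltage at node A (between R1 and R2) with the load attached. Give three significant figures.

Below node A the series string R2+R3 = 59920 Ω sits in parallel with the 386000 Ω load: 51870 Ω.
V_A = 17.9 × 51870/(73000 + 51870) = 7.44 V.

V ≈ 7.44 V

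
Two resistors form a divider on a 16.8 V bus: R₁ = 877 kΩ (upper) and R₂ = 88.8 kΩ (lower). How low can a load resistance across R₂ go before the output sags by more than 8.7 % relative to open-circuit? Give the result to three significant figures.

Output resistance R_th = R₁‖R₂ = (877 × 88.8)/965.8 = 80.64 kΩ.
The fractional drop is R_th/(R_th + R_L); requiring this ≤ 0.0870 gives R_L ≥ R_th(1/0.0870 − 1) = 80.64 × 10.49 = 846 kΩ.

R_L(min) ≈ 846 kΩ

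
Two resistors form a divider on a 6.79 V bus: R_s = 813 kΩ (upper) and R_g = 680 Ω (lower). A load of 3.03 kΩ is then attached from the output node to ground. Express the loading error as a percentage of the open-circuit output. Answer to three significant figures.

The divider's output (Thévenin) resistance is R_s‖R_g = 679.4 Ω.
Fractional drop under load = R_th/(R_th + R_L) = 679.4 / (679.4 + 3030) = 0.1832.
So the output falls by 18.3 %.

18.3 %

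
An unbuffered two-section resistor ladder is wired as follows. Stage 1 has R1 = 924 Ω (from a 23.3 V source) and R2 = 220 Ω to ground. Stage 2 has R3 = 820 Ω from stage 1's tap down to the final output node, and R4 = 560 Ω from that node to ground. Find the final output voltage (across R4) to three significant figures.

V_out ≈ 1.61 V

Stage 2 presents R3+R4 = 1380 Ω as a load on stage 1's tap.
Stage 1's lower leg becomes R2‖(R3+R4) = 189.8 Ω, so V_mid = 23.3 × 189.8/1114 = 3.970 V.
Stage 2 is itself unloaded: V_out = V_mid × R4/(R3+R4) = 3.970 × 560/1380 = 1.61 V.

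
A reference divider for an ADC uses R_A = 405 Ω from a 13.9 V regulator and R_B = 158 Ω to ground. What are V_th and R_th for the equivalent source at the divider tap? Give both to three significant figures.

V_th = 3.90 V, R_th = 114 Ω

V_th is the open-circuit tap voltage: 13.9 × 158/(405 + 158) = 3.90 V.
With the supply zeroed, R_A and R_B appear in parallel from the tap: R_th = R_A‖R_B = (405 × 158)/563.0 = 114 Ω.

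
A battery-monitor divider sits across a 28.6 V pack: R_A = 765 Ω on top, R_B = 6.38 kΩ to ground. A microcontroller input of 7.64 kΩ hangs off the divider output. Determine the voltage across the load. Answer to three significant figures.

The load sits in parallel with R_B: R_B‖R_L = (6380 × 7640) / (6380 + 7640) = 3477 Ω.
V_out = 28.6 × 3477 / (765 + 3477) = 28.6 × 3477/4242 = 23.4 V.
(Unloaded it would have been 25.5 V.)

V_out ≈ 23.4 V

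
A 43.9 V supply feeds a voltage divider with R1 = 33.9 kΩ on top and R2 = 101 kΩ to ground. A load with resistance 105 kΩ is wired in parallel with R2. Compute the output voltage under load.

The load sits in parallel with R2: R2‖R_L = (101 × 105) / (101 + 105) = 51.48 kΩ.
V_out = 43.9 × 51.48 / (33.9 + 51.48) = 43.9 × 51.48/85.38 = 26.5 V.

V_out ≈ 26.5 V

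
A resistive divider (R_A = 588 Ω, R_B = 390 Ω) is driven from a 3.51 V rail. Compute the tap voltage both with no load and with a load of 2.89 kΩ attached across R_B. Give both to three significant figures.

Open-circuit: V = 3.51 × 390/(588 + 390) = 1.40 V.
With the load, R_B becomes R_B‖R_L = 343.6 Ω, so V = 3.51 × 343.6/931.6 = 1.29 V.

Unloaded: 1.40 V; loaded: 1.29 V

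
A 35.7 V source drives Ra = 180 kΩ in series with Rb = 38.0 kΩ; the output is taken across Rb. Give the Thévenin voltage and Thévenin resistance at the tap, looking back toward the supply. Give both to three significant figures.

V_th = 6.22 V, R_th = 31.4 kΩ

V_th is the open-circuit tap voltage: 35.7 × 38.0/(180 + 38.0) = 6.22 V.
With the supply zeroed, Ra and Rb appear in parallel from the tap: R_th = Ra‖Rb = (180 × 38.0)/218.0 = 31.4 kΩ.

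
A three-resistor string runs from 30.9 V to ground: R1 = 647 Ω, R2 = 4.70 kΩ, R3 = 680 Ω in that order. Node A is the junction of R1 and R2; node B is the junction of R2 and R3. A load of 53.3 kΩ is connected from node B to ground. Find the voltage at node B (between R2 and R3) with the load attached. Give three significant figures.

V ≈ 3.45 V

At node B, R3 is in parallel with the load: R3‖R_L = 671.4 Ω.
Below node A the resistance is R2 + (R3‖R_L) = 5371 Ω, so V_A = 30.9 × 5371/6018 = 27.58 V.
Then V_B = V_A × (R3‖R_L)/(R2 + R3‖R_L) = 27.58 × 671.4/5371 = 3.45 V.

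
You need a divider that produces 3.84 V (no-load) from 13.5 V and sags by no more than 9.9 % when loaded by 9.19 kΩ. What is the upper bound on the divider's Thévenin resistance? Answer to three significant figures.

Loading drop = R_th/(R_th + R_L) ≤ 0.0990, so R_th ≤ R_L · ε/(1−ε) = 9.19 kΩ × 0.0990/0.9010 = 1.01 kΩ.

R_th ≤ 1.01 kΩ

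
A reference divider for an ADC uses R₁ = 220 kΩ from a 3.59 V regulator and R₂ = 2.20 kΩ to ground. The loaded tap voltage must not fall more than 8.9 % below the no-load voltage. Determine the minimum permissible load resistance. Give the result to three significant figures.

Output resistance R_th = R₁‖R₂ = (220 × 2.20)/222.2 = 2.178 kΩ.
The fractional drop is R_th/(R_th + R_L); requiring this ≤ 0.0890 gives R_L ≥ R_th(1/0.0890 − 1) = 2.178 × 10.24 = 22.3 kΩ.

R_L(min) ≈ 22.3 kΩ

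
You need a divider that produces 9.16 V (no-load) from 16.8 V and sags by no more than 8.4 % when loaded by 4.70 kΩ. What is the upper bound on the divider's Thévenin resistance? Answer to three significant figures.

Loading drop = R_th/(R_th + R_L) ≤ 0.0840, so R_th ≤ R_L · ε/(1−ε) = 4.70 kΩ × 0.0840/0.9160 = 431 Ω.
(Any R1, R2 with R2/(R1+R2) = 0.545 and R1‖R2 ≤ 431 Ω will meet the spec.)

R_th ≤ 431 Ω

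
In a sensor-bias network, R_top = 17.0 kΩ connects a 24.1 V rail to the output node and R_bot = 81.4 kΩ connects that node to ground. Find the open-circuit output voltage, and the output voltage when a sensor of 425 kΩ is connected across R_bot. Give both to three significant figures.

Open-circuit: V = 24.1 × 81.4/(17.0 + 81.4) = 19.9 V.
With the load, R_bot becomes R_bot‖R_L = 68.32 kΩ, so V = 24.1 × 68.32/85.32 = 19.3 V.

Unloaded: 19.9 V; loaded: 19.3 V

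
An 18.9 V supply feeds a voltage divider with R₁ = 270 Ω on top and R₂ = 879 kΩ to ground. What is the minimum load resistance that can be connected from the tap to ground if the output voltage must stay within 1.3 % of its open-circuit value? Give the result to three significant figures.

Output resistance R_th = R₁‖R₂ = (270 × 879000)/879300 = 269.9 Ω.
The fractional drop is R_th/(R_th + R_L); requiring this ≤ 0.0130 gives R_L ≥ R_th(1/0.0130 − 1) = 269.9 × 75.92 = 20.5 kΩ.

R_L(min) ≈ 20.5 kΩ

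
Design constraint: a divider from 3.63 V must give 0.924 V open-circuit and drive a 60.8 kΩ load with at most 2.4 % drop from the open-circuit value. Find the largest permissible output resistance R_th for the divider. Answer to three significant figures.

Loading drop = R_th/(R_th + R_L) ≤ 0.0240, so R_th ≤ R_L · ε/(1−ε) = 60.8 kΩ × 0.0240/0.9760 = 1.50 kΩ.

R_th ≤ 1.50 kΩ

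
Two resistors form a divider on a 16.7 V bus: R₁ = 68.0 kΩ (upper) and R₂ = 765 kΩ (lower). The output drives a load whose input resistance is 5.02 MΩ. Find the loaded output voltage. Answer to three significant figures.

The load sits in parallel with R₂: R₂‖R_L = (765 × 5020) / (765 + 5020) = 663.8 kΩ.
V_out = 16.7 × 663.8 / (68.0 + 663.8) = 16.7 × 663.8/731.8 = 15.1 V.

V_out ≈ 15.1 V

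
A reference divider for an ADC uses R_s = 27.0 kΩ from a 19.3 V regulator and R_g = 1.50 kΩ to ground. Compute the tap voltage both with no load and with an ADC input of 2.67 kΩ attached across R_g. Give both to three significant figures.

Unloaded: 1.02 V; loaded: 0.663 V

Open-circuit: V = 19.3 × 1.50/(27.0 + 1.50) = 1.02 V.
With the load, R_g becomes R_g‖R_L = 0.9604 kΩ, so V = 19.3 × 0.9604/27.96 = 0.663 V.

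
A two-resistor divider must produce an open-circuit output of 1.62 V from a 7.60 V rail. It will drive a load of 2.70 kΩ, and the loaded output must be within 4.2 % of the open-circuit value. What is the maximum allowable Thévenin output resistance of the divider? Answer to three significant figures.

R_th ≤ 118 Ω

Loading drop = R_th/(R_th + R_L) ≤ 0.0420, so R_th ≤ R_L · ε/(1−ε) = 2.70 kΩ × 0.0420/0.9580 = 118 Ω.
(Any R1, R2 with R2/(R1+R2) = 0.213 and R1‖R2 ≤ 118 Ω will meet the spec.)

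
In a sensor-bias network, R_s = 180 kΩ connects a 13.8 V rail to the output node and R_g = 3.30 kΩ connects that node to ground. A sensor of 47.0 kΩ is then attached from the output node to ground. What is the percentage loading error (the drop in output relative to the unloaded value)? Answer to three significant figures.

The divider's output (Thévenin) resistance is R_s‖R_g = 3.241 kΩ.
Fractional drop under load = R_th/(R_th + R_L) = 3.241 / (3.241 + 47.0) = 0.06450.
So the output falls by 6.45 %.

6.45 %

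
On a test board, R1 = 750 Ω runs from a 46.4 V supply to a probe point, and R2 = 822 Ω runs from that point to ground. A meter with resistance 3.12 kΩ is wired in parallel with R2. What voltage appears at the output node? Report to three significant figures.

V_out ≈ 21.6 V

The load sits in parallel with R2: R2‖R_L = (822 × 3120) / (822 + 3120) = 650.6 Ω.
V_out = 46.4 × 650.6 / (750 + 650.6) = 46.4 × 650.6/1401 = 21.6 V.
(Unloaded it would have been 24.3 V.)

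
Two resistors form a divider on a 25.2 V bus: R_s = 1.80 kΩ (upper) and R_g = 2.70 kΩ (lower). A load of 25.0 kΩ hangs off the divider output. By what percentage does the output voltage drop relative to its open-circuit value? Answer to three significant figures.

The divider's output (Thévenin) resistance is R_s‖R_g = 1.080 kΩ.
Fractional drop under load = R_th/(R_th + R_L) = 1.080 / (1.080 + 25.0) = 0.04141.
So the output falls by 4.14 %.

4.14 %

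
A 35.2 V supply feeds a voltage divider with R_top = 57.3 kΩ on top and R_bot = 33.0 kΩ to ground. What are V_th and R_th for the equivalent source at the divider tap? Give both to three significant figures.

V_th = 12.9 V, R_th = 20.9 kΩ

V_th is the open-circuit tap voltage: 35.2 × 33.0/(57.3 + 33.0) = 12.9 V.
With the supply zeroed, R_top and R_bot appear in parallel from the tap: R_th = R_top‖R_bot = (57.3 × 33.0)/90.30 = 20.9 kΩ.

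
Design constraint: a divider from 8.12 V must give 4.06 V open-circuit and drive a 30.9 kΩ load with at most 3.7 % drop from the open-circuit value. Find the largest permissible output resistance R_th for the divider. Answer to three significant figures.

R_th ≤ 1.19 kΩ

Loading drop = R_th/(R_th + R_L) ≤ 0.0370, so R_th ≤ R_L · ε/(1−ε) = 30.9 kΩ × 0.0370/0.9630 = 1.19 kΩ.
(Any R1, R2 with R2/(R1+R2) = 0.500 and R1‖R2 ≤ 1.19 kΩ will meet the spec.)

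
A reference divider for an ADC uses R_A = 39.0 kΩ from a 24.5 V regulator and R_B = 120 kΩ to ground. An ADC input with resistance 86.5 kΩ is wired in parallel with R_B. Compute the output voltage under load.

The load sits in parallel with R_B: R_B‖R_L = (120 × 86.5) / (120 + 86.5) = 50.27 kΩ.
V_out = 24.5 × 50.27 / (39.0 + 50.27) = 24.5 × 50.27/89.27 = 13.8 V.
(Unloaded it would have been 18.5 V.)

V_out ≈ 13.8 V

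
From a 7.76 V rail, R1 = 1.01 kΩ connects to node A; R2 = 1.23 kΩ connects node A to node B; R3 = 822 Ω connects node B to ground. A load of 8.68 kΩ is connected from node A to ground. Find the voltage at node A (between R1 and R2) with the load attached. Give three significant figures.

Below node A the series string R2+R3 = 2052 Ω sits in parallel with the 8680 Ω load: 1660 Ω.
V_A = 7.76 × 1660/(1010 + 1660) = 4.82 V.

V ≈ 4.82 V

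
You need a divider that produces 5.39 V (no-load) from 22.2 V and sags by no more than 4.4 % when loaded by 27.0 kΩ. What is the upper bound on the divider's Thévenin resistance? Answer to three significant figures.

Loading drop = R_th/(R_th + R_L) ≤ 0.0440, so R_th ≤ R_L · ε/(1−ε) = 27.0 kΩ × 0.0440/0.9560 = 1.24 kΩ.
(Any R1, R2 with R2/(R1+R2) = 0.243 and R1‖R2 ≤ 1.24 kΩ will meet the spec.)

R_th ≤ 1.24 kΩ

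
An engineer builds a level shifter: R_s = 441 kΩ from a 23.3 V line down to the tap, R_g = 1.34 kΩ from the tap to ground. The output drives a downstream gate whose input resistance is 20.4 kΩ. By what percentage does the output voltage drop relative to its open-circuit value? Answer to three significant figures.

The divider's output (Thévenin) resistance is R_s‖R_g = 1.336 kΩ.
Fractional drop under load = R_th/(R_th + R_L) = 1.336 / (1.336 + 20.4) = 0.06146.
So the output falls by 6.15 %.

6.15 %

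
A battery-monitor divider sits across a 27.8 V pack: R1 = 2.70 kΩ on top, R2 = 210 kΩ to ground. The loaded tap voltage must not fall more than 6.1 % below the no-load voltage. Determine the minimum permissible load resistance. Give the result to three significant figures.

R_L(min) ≈ 41.0 kΩ

Output resistance R_th = R1‖R2 = (2.70 × 210)/212.7 = 2.666 kΩ.
The fractional drop is R_th/(R_th + R_L); requiring this ≤ 0.0610 gives R_L ≥ R_th(1/0.0610 − 1) = 2.666 × 15.39 = 41.0 kΩ.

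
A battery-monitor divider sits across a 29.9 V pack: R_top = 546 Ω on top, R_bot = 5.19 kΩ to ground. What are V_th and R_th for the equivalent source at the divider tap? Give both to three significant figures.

V_th is the open-circuit tap voltage: 29.9 × 5190/(546 + 5190) = 27.1 V.
With the supply zeroed, R_top and R_bot appear in parallel from the tap: R_th = R_top‖R_bot = (546 × 5190)/5736 = 494 Ω.

V_th = 27.1 V, R_th = 494 Ω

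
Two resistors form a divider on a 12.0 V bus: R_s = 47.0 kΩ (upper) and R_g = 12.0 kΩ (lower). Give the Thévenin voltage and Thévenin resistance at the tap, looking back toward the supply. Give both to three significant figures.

V_th = 2.44 V, R_th = 9.56 kΩ

V_th is the open-circuit tap voltage: 12.0 × 12.0/(47.0 + 12.0) = 2.44 V.
With the supply zeroed, R_s and R_g appear in parallel from the tap: R_th = R_s‖R_g = (47.0 × 12.0)/59.00 = 9.56 kΩ.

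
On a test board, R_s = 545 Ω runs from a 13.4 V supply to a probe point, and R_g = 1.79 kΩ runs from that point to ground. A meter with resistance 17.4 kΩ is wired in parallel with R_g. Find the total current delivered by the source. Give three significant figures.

I ≈ 6.18 mA

R_g‖R_L = 1623 Ω, so the source sees R_s + R_g‖R_L = 2168 Ω.
I = 13.4 V / 2168 Ω = 6.18 mA.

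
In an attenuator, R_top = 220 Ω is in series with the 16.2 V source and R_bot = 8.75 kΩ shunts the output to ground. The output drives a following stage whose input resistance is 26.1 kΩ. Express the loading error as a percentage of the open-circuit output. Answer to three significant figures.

The divider's output (Thévenin) resistance is R_top‖R_bot = 214.6 Ω.
Fractional drop under load = R_th/(R_th + R_L) = 214.6 / (214.6 + 26100) = 0.008155.
So the output falls by 0.816 %.

0.816 %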